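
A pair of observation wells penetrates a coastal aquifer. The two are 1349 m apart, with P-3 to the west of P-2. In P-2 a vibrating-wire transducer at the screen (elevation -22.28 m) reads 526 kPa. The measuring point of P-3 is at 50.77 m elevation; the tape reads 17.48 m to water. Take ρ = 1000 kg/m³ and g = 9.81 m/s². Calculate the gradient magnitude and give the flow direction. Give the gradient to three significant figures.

i ≈ 0.00145; groundwater flows toward the east

Pressure head at P-2: ψ = P/(ρg) = 526×1000 / (1000 × 9.81) = 53.62 m.
Total head at P-2: h = z + ψ = -22.28 + 53.62 = 31.34 m.
Total head at P-3: h = 50.77 − 17.48 = 33.29 m.
Head difference: h(P-2) − h(P-3) = 31.34 − 33.29 = -1.95 m.
Hydraulic gradient: i = |Δh| / L = 1.95 / 1349 = 0.00145.
Flow is from higher to lower head: from P-3 toward P-2, i.e. toward the east.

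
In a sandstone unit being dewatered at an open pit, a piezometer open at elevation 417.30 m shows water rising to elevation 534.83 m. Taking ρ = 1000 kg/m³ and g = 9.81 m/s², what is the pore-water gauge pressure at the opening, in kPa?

P ≈ 1150 kPa

Pressure head ψ = h − z = 534.83 − 417.30 = 117.53 m.
P = ρgψ = 1000 × 9.81 × 117.53 = 1152969 Pa ≈ 1150 kPa.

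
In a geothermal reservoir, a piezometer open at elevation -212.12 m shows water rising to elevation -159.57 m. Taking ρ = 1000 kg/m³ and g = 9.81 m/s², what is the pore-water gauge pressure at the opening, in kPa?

Pressure head ψ = h − z = -159.57 − (-212.12) = 52.55 m.
P = ρgψ = 1000 × 9.81 × 52.55 = 515516 Pa ≈ 516 kPa.

P ≈ 516 kPa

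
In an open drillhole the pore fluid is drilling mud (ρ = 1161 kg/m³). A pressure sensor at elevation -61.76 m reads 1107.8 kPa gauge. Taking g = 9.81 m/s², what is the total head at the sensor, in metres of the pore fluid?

h ≈ 35.51 m

ψ = P/(ρg) = 1107.8×1000 / (1161 × 9.81) = 97.27 m.
h = z + ψ = -61.76 + 97.27 = 35.51 m.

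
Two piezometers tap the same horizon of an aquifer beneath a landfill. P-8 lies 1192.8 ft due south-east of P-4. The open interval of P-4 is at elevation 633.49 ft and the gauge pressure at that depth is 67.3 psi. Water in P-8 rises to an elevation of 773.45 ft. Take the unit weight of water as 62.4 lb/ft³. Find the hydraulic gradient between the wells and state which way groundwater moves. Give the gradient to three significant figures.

Pressure head at P-4: ψ = 144·P/γ = 144 × 67.3 / 62.4 = 155.31 ft.
Total head at P-4: h = z + ψ = 633.49 + 155.31 = 788.80 ft.
Total head at P-8: h = 773.45 ft (water level in the piezometer is the total head).
Head difference: h(P-4) − h(P-8) = 788.80 − 773.45 = 15.35 ft.
Hydraulic gradient: i = |Δh| / L = 15.35 / 1192.8 = 0.0129.
Flow is from higher to lower head: from P-4 toward P-8, i.e. toward the south-east.

i ≈ 0.0129; groundwater flows toward the south-east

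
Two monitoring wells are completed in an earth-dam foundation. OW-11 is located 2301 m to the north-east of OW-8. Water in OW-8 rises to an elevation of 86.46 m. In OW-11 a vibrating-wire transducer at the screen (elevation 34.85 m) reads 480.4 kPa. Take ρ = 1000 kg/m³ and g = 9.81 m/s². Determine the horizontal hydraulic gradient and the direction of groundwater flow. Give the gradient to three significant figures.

Total head at OW-8: h = 86.46 m (water level in the piezometer is the total head).
Pressure head at OW-11: ψ = P/(ρg) = 480.4×1000 / (1000 × 9.81) = 48.97 m.
Total head at OW-11: h = z + ψ = 34.85 + 48.97 = 83.82 m.
Head difference: h(OW-8) − h(OW-11) = 86.46 − 83.82 = 2.64 m.
Hydraulic gradient: i = |Δh| / L = 2.64 / 2301 = 0.00115.
Flow is from higher to lower head: from OW-8 toward OW-11, i.e. toward the north-east.

i ≈ 0.00115; groundwater flows toward the north-east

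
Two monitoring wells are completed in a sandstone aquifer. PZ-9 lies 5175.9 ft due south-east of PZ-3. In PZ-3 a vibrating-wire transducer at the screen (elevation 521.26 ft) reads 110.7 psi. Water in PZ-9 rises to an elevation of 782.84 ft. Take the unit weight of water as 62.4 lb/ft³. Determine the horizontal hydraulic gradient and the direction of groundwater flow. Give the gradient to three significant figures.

Pressure head at PZ-3: ψ = 144·P/γ = 144 × 110.7 / 62.4 = 255.46 ft.
Total head at PZ-3: h = z + ψ = 521.26 + 255.46 = 776.72 ft.
Total head at PZ-9: h = 782.84 ft (water level in the piezometer is the total head).
Head difference: h(PZ-3) − h(PZ-9) = 776.72 − 782.84 = -6.12 ft.
Hydraulic gradient: i = |Δh| / L = 6.12 / 5175.9 = 0.00118.
Flow is from higher to lower head: from PZ-9 toward PZ-3, i.e. toward the north-west.

i ≈ 0.00118; groundwater flows toward the north-west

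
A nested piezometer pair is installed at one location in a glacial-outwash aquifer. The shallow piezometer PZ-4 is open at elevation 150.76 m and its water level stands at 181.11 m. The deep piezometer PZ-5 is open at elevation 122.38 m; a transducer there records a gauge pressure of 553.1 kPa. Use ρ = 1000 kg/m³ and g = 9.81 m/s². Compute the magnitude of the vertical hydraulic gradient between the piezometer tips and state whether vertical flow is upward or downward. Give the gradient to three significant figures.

Total head at PZ-4: h = 181.11 m (water level in the standpipe).
Pressure head at PZ-5: ψ = P/(ρg) = 553.1×1000 / (1000 × 9.81) = 56.38 m.
Total head at PZ-5: h = z + ψ = 122.38 + 56.38 = 178.76 m.
Δh = h(PZ-4) − h(PZ-5) = 181.11 − 178.76 = 2.35 m.
Vertical separation Δz = 150.76 − 122.38 = 28.38 m.
|i_v| = |Δh| / Δz = 2.35 / 28.38 = 0.0828.
Head is higher in the shallow piezometer, so vertical flow is downward (recharge condition).

|i_v| ≈ 0.0828; vertical flow is downward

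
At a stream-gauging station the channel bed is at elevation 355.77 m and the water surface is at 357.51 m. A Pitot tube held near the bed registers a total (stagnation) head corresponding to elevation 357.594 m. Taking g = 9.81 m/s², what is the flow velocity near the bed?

Near the bed, under hydrostatic conditions, the piezometric head (z + ψ) equals the free-surface elevation, 357.51 m.
Velocity head = total − piezometric = 357.594 − 357.51 = 0.084 m.
v = √(2g·h_v) = √(2 × 9.81 × 0.084) = 1.28 m/s.

v ≈ 1.28 m/s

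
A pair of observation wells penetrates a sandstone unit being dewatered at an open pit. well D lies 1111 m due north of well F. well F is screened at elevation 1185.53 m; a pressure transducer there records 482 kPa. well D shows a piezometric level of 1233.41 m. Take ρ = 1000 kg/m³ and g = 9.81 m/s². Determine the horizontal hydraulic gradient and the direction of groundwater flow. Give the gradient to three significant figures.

Pressure head at well F: ψ = P/(ρg) = 482×1000 / (1000 × 9.81) = 49.13 m.
Total head at well F: h = z + ψ = 1185.53 + 49.13 = 1234.66 m.
Total head at well D: h = 1233.41 m (water level in the piezometer is the total head).
Head difference: h(well F) − h(well D) = 1234.66 − 1233.41 = 1.25 m.
Hydraulic gradient: i = |Δh| / L = 1.25 / 1111 = 0.00113.
Flow is from higher to lower head: from well F toward well D, i.e. toward the north.

i ≈ 0.00113; groundwater flows toward the north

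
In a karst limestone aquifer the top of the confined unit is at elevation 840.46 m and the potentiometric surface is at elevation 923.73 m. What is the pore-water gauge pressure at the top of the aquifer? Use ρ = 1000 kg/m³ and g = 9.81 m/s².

Pressure head at the aquifer top: ψ = h − z = 923.73 − 840.46 = 83.27 m.
P = ρgψ = 1000 × 9.81 × 83.27 = 816879 Pa ≈ 817 kPa.

P ≈ 817 kPa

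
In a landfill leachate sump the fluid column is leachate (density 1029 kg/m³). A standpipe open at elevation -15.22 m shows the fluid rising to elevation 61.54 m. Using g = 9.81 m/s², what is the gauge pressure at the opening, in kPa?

P ≈ 775 kPa

Pressure head ψ = h − z = 61.54 − (-15.22) = 76.76 m.
P = ρgψ = 1029 × 9.81 × 76.76 = 774853 Pa ≈ 775 kPa.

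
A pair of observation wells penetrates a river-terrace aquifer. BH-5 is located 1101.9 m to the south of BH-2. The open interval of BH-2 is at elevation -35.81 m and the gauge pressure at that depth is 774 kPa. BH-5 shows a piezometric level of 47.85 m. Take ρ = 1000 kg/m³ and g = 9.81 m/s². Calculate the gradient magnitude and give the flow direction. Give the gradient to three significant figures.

Pressure head at BH-2: ψ = P/(ρg) = 774×1000 / (1000 × 9.81) = 78.90 m.
Total head at BH-2: h = z + ψ = -35.81 + 78.90 = 43.09 m.
Total head at BH-5: h = 47.85 m (water level in the piezometer is the total head).
Head difference: h(BH-2) − h(BH-5) = 43.09 − 47.85 = -4.76 m.
Hydraulic gradient: i = |Δh| / L = 4.76 / 1101.9 = 0.00432.
Flow is from higher to lower head: from BH-5 toward BH-2, i.e. toward the north.

i ≈ 0.00432; groundwater flows toward the north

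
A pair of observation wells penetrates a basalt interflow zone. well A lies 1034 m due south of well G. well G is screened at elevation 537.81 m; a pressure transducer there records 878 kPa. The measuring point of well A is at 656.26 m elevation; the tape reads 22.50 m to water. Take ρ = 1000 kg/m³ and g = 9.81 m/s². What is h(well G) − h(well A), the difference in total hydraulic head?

Pressure head at well G: ψ = P/(ρg) = 878×1000 / (1000 × 9.81) = 89.50 m.
Total head at well G: h = z + ψ = 537.81 + 89.50 = 627.31 m.
Total head at well A: h = 656.26 − 22.50 = 633.76 m.
Head difference: h(well G) − h(well A) = 627.31 − 633.76 = -6.45 m.

Δh ≈ -6.45 m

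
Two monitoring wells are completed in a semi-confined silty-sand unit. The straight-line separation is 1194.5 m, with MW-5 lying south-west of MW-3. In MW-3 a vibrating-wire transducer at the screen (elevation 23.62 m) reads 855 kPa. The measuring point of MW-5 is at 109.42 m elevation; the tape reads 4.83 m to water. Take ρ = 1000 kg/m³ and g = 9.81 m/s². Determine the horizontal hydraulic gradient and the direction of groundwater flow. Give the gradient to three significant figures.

i ≈ 0.00518; groundwater flows toward the south-west

Pressure head at MW-3: ψ = P/(ρg) = 855×1000 / (1000 × 9.81) = 87.16 m.
Total head at MW-3: h = z + ψ = 23.62 + 87.16 = 110.78 m.
Total head at MW-5: h = 109.42 − 4.83 = 104.59 m.
Head difference: h(MW-3) − h(MW-5) = 110.78 − 104.59 = 6.19 m.
Hydraulic gradient: i = |Δh| / L = 6.19 / 1194.5 = 0.00518.
Flow is from higher to lower head: from MW-3 toward MW-5, i.e. toward the south-west.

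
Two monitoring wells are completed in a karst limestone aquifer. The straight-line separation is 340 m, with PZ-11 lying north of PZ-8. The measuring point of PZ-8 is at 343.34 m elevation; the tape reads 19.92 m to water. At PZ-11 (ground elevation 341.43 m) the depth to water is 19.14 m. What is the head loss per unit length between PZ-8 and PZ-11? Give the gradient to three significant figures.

i ≈ 0.00332 m/m

Total head at PZ-8: h = 343.34 − 19.92 = 323.42 m.
Total head at PZ-11: h = 341.43 − 19.14 = 322.29 m.
Head difference: h(PZ-8) − h(PZ-11) = 323.42 − 322.29 = 1.13 m.
Hydraulic gradient: i = |Δh| / L = 1.13 / 340 = 0.00332.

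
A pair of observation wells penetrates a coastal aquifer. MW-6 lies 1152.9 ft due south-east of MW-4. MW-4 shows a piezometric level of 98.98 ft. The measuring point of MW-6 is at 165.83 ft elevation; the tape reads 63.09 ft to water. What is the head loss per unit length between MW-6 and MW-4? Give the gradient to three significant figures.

Total head at MW-4: h = 98.98 ft (water level in the piezometer is the total head).
Total head at MW-6: h = 165.83 − 63.09 = 102.74 ft.
Head difference: h(MW-4) − h(MW-6) = 98.98 − 102.74 = -3.76 ft.
Hydraulic gradient: i = |Δh| / L = 3.76 / 1152.9 = 0.00326.

i ≈ 0.00326 ft/ft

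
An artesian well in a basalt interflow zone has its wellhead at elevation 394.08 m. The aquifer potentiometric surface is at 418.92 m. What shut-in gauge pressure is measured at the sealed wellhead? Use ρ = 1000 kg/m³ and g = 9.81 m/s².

P ≈ 244 kPa

Head above the cap: Δh = 418.92 − 394.08 = 24.84 m.
P = ρgΔh = 1000 × 9.81 × 24.84 = 243680 Pa ≈ 244 kPa.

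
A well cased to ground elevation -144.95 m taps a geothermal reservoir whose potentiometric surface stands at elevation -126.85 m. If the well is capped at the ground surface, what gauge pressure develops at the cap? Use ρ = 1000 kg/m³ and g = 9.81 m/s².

Head above the cap: Δh = -126.85 − (-144.95) = 18.10 m.
P = ρgΔh = 1000 × 9.81 × 18.10 = 177561 Pa ≈ 178 kPa.

P ≈ 178 kPa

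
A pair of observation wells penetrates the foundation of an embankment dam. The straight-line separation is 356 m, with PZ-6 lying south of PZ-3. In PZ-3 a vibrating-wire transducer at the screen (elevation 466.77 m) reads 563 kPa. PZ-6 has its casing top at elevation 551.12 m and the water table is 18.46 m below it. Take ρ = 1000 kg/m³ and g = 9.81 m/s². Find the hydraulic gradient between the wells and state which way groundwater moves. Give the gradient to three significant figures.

i ≈ 0.0239; groundwater flows toward the north

Pressure head at PZ-3: ψ = P/(ρg) = 563×1000 / (1000 × 9.81) = 57.39 m.
Total head at PZ-3: h = z + ψ = 466.77 + 57.39 = 524.16 m.
Total head at PZ-6: h = 551.12 − 18.46 = 532.66 m.
Head difference: h(PZ-3) − h(PZ-6) = 524.16 − 532.66 = -8.50 m.
Hydraulic gradient: i = |Δh| / L = 8.50 / 356 = 0.0239.
Flow is from higher to lower head: from PZ-6 toward PZ-3, i.e. toward the north.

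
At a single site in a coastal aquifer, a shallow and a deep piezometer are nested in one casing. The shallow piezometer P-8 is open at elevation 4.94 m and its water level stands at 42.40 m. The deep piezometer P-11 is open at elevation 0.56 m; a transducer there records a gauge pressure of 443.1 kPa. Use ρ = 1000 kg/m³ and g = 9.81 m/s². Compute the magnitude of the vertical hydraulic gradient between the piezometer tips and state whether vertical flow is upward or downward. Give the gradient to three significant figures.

|i_v| ≈ 0.760; vertical flow is upward

Total head at P-8: h = 42.40 m (water level in the standpipe).
Pressure head at P-11: ψ = P/(ρg) = 443.1×1000 / (1000 × 9.81) = 45.17 m.
Total head at P-11: h = z + ψ = 0.56 + 45.17 = 45.73 m.
Δh = h(P-8) − h(P-11) = 42.40 − 45.73 = -3.33 m.
Vertical separation Δz = 4.94 − 0.56 = 4.38 m.
|i_v| = |Δh| / Δz = 3.33 / 4.38 = 0.760.
Head is higher in the deep piezometer, so vertical flow is upward (discharge condition).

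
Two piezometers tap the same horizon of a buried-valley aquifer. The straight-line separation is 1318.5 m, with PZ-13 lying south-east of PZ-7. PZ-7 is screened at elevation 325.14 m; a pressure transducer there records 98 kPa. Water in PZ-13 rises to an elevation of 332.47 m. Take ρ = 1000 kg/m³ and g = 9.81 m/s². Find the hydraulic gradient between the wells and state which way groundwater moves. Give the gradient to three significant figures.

i ≈ 0.00202; groundwater flows toward the south-east

Pressure head at PZ-7: ψ = P/(ρg) = 98×1000 / (1000 × 9.81) = 9.99 m.
Total head at PZ-7: h = z + ψ = 325.14 + 9.99 = 335.13 m.
Total head at PZ-13: h = 332.47 m (water level in the piezometer is the total head).
Head difference: h(PZ-7) − h(PZ-13) = 335.13 − 332.47 = 2.66 m.
Hydraulic gradient: i = |Δh| / L = 2.66 / 1318.5 = 0.00202.
Flow is from higher to lower head: from PZ-7 toward PZ-13, i.e. toward the south-east.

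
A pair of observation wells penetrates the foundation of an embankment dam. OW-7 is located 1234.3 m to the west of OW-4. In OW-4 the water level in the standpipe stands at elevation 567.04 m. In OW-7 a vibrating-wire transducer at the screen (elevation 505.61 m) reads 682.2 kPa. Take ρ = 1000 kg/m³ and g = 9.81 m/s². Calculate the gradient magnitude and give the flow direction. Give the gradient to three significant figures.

i ≈ 0.00657; groundwater flows toward the east

Total head at OW-4: h = 567.04 m (water level in the piezometer is the total head).
Pressure head at OW-7: ψ = P/(ρg) = 682.2×1000 / (1000 × 9.81) = 69.54 m.
Total head at OW-7: h = z + ψ = 505.61 + 69.54 = 575.15 m.
Head difference: h(OW-4) − h(OW-7) = 567.04 − 575.15 = -8.11 m.
Hydraulic gradient: i = |Δh| / L = 8.11 / 1234.3 = 0.00657.
Flow is from higher to lower head: from OW-7 toward OW-4, i.e. toward the east.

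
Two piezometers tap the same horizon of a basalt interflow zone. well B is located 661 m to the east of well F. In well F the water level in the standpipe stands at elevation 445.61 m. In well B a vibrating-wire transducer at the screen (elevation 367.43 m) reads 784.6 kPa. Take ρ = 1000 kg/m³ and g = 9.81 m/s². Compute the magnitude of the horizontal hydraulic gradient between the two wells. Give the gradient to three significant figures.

Total head at well F: h = 445.61 m (water level in the piezometer is the total head).
Pressure head at well B: ψ = P/(ρg) = 784.6×1000 / (1000 × 9.81) = 79.98 m.
Total head at well B: h = z + ψ = 367.43 + 79.98 = 447.41 m.
Head difference: h(well F) − h(well B) = 445.61 − 447.41 = -1.80 m.
Hydraulic gradient: i = |Δh| / L = 1.80 / 661 = 0.00272.

i ≈ 0.00272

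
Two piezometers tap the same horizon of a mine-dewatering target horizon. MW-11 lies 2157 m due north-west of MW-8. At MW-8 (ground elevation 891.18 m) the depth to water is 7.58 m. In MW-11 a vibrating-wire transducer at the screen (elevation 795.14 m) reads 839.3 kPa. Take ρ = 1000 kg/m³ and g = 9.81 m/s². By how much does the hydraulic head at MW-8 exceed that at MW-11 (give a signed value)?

Δh ≈ 2.90 m

Total head at MW-8: h = 891.18 − 7.58 = 883.60 m.
Pressure head at MW-11: ψ = P/(ρg) = 839.3×1000 / (1000 × 9.81) = 85.56 m.
Total head at MW-11: h = z + ψ = 795.14 + 85.56 = 880.70 m.
Head difference: h(MW-8) − h(MW-11) = 883.60 − 880.70 = 2.90 m.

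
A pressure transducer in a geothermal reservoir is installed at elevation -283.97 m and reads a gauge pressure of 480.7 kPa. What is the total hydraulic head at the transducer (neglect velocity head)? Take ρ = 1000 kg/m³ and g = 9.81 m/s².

ψ = P/(ρg) = 480.7×1000 / (1000 × 9.81) = 49.00 m.
h = z + ψ = -283.97 + 49.00 = -234.97 m.

h ≈ -234.97 m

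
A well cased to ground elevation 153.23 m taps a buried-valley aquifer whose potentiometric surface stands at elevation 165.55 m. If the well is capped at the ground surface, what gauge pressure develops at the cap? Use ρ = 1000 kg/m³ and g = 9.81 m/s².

Head above the cap: Δh = 165.55 − 153.23 = 12.32 m.
P = ρgΔh = 1000 × 9.81 × 12.32 = 120859 Pa ≈ 121 kPa.

P ≈ 121 kPa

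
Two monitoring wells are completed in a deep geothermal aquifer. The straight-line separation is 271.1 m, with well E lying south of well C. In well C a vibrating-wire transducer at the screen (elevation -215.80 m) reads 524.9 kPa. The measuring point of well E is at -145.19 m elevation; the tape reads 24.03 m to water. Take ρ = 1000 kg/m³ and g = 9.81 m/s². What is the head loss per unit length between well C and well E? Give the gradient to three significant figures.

i ≈ 0.0256 m/m

Pressure head at well C: ψ = P/(ρg) = 524.9×1000 / (1000 × 9.81) = 53.51 m.
Total head at well C: h = z + ψ = -215.80 + 53.51 = -162.29 m.
Total head at well E: h = -145.19 − 24.03 = -169.22 m.
Head difference: h(well C) − h(well E) = -162.29 − (-169.22) = 6.93 m.
Hydraulic gradient: i = |Δh| / L = 6.93 / 271.1 = 0.0256.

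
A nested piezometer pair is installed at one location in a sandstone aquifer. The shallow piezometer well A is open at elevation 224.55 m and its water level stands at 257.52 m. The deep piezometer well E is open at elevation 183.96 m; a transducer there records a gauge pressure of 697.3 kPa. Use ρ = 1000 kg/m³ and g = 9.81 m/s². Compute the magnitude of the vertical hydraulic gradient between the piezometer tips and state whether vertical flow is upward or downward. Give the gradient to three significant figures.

Total head at well A: h = 257.52 m (water level in the standpipe).
Pressure head at well E: ψ = P/(ρg) = 697.3×1000 / (1000 × 9.81) = 71.08 m.
Total head at well E: h = z + ψ = 183.96 + 71.08 = 255.04 m.
Δh = h(well A) − h(well E) = 257.52 − 255.04 = 2.48 m.
Vertical separation Δz = 224.55 − 183.96 = 40.59 m.
|i_v| = |Δh| / Δz = 2.48 / 40.59 = 0.0611.
Head is higher in the shallow piezometer, so vertical flow is downward (recharge condition).

|i_v| ≈ 0.0611; vertical flow is downward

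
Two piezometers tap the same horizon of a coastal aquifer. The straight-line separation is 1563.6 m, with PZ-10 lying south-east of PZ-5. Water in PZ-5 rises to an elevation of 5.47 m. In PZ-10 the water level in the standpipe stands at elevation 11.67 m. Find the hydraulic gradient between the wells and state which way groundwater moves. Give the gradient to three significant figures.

i ≈ 0.00397; groundwater flows toward the north-west

Total head at PZ-5: h = 5.47 m (water level in the piezometer is the total head).
Total head at PZ-10: h = 11.67 m (water level in the piezometer is the total head).
Head difference: h(PZ-5) − h(PZ-10) = 5.47 − 11.67 = -6.20 m.
Hydraulic gradient: i = |Δh| / L = 6.20 / 1563.6 = 0.00397.
Flow is from higher to lower head: from PZ-10 toward PZ-5, i.e. toward the north-west.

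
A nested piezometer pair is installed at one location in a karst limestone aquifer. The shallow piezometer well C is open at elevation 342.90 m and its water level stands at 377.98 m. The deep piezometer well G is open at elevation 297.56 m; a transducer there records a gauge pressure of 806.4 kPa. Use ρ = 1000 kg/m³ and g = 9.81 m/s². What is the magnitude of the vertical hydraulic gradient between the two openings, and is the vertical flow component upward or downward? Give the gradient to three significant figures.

|i_v| ≈ 0.0393; vertical flow is upward

Total head at well C: h = 377.98 m (water level in the standpipe).
Pressure head at well G: ψ = P/(ρg) = 806.4×1000 / (1000 × 9.81) = 82.20 m.
Total head at well G: h = z + ψ = 297.56 + 82.20 = 379.76 m.
Δh = h(well C) − h(well G) = 377.98 − 379.76 = -1.78 m.
Vertical separation Δz = 342.90 − 297.56 = 45.34 m.
|i_v| = |Δh| / Δz = 1.78 / 45.34 = 0.0393.
Head is higher in the deep piezometer, so vertical flow is upward (discharge condition).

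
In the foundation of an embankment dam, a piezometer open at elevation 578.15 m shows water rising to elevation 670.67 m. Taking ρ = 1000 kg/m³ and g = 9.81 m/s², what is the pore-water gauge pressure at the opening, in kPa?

P ≈ 908 kPa

Pressure head ψ = h − z = 670.67 − 578.15 = 92.52 m.
P = ρgψ = 1000 × 9.81 × 92.52 = 907621 Pa ≈ 908 kPa.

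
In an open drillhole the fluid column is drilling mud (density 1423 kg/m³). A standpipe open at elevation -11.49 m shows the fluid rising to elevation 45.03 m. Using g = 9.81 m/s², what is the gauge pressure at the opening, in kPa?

P ≈ 789 kPa

Pressure head ψ = h − z = 45.03 − (-11.49) = 56.52 m.
P = ρgψ = 1423 × 9.81 × 56.52 = 788998 Pa ≈ 789 kPa.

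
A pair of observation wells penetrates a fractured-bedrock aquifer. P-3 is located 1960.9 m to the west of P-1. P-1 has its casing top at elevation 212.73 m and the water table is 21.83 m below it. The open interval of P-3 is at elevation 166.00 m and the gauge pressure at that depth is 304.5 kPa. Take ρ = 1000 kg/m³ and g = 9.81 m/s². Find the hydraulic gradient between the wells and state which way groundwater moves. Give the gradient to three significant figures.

i ≈ 0.00313; groundwater flows toward the east

Total head at P-1: h = 212.73 − 21.83 = 190.90 m.
Pressure head at P-3: ψ = P/(ρg) = 304.5×1000 / (1000 × 9.81) = 31.04 m.
Total head at P-3: h = z + ψ = 166.00 + 31.04 = 197.04 m.
Head difference: h(P-1) − h(P-3) = 190.90 − 197.04 = -6.14 m.
Hydraulic gradient: i = |Δh| / L = 6.14 / 1960.9 = 0.00313.
Flow is from higher to lower head: from P-3 toward P-1, i.e. toward the east.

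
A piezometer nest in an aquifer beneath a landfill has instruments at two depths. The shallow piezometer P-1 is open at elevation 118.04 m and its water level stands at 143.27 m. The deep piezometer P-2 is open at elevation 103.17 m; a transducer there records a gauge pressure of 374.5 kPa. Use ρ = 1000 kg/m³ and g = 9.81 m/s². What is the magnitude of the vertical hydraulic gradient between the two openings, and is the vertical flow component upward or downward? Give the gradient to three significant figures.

Total head at P-1: h = 143.27 m (water level in the standpipe).
Pressure head at P-2: ψ = P/(ρg) = 374.5×1000 / (1000 × 9.81) = 38.18 m.
Total head at P-2: h = z + ψ = 103.17 + 38.18 = 141.35 m.
Δh = h(P-1) − h(P-2) = 143.27 − 141.35 = 1.92 m.
Vertical separation Δz = 118.04 − 103.17 = 14.87 m.
|i_v| = |Δh| / Δz = 1.92 / 14.87 = 0.129.
Head is higher in the shallow piezometer, so vertical flow is downward (recharge condition).

|i_v| ≈ 0.129; vertical flow is downward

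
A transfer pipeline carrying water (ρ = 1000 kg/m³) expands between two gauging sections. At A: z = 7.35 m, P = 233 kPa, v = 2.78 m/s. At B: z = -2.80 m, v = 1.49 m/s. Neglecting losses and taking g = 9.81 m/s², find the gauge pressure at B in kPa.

Pressure head at A: ψ₁ = P₁/(ρg) = 233×1000 / (1000 × 9.81) = 23.75 m.
Velocity heads: v₁²/2g = 2.78²/19.62 = 0.394 m; v₂²/2g = 1.49²/19.62 = 0.113 m.
Total head H = z₁ + ψ₁ + v₁²/2g = 7.35 + 23.75 + 0.394 = 31.49 m.
ψ₂ = H − z₂ − v₂²/2g = 31.49 − (-2.80) − 0.113 = 34.18 m.
P₂ = ρgψ₂ = 1000 × 9.81 × 34.18 ≈ 335 kPa.

P₂ ≈ 335 kPa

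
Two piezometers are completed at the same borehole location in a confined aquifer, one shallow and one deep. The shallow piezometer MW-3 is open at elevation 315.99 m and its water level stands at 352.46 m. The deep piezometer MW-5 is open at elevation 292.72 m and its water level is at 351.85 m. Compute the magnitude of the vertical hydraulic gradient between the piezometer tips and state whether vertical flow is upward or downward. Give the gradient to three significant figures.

Total head at MW-3: h = 352.46 m (water level in the standpipe).
Total head at MW-5: h = 351.85 m.
Δh = h(MW-3) − h(MW-5) = 352.46 − 351.85 = 0.61 m.
Vertical separation Δz = 315.99 − 292.72 = 23.27 m.
|i_v| = |Δh| / Δz = 0.61 / 23.27 = 0.0262.
Head is higher in the shallow piezometer, so vertical flow is downward (recharge condition).

|i_v| ≈ 0.0262; vertical flow is downward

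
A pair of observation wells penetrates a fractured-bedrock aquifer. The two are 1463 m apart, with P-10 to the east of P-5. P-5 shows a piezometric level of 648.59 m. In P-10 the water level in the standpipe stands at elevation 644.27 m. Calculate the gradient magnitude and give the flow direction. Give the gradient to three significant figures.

i ≈ 0.00295; groundwater flows toward the east

Total head at P-5: h = 648.59 m (water level in the piezometer is the total head).
Total head at P-10: h = 644.27 m (water level in the piezometer is the total head).
Head difference: h(P-5) − h(P-10) = 648.59 − 644.27 = 4.32 m.
Hydraulic gradient: i = |Δh| / L = 4.32 / 1463 = 0.00295.
Flow is from higher to lower head: from P-5 toward P-10, i.e. toward the east.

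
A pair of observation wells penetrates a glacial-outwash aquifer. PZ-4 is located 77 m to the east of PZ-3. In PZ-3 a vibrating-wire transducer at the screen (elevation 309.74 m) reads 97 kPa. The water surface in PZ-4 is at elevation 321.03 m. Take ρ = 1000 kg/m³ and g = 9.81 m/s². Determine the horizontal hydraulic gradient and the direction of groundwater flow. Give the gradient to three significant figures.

Pressure head at PZ-3: ψ = P/(ρg) = 97×1000 / (1000 × 9.81) = 9.89 m.
Total head at PZ-3: h = z + ψ = 309.74 + 9.89 = 319.63 m.
Total head at PZ-4: h = 321.03 m (water level in the piezometer is the total head).
Head difference: h(PZ-3) − h(PZ-4) = 319.63 − 321.03 = -1.40 m.
Hydraulic gradient: i = |Δh| / L = 1.40 / 77 = 0.0182.
Flow is from higher to lower head: from PZ-4 toward PZ-3, i.e. toward the west.

i ≈ 0.0182; groundwater flows toward the west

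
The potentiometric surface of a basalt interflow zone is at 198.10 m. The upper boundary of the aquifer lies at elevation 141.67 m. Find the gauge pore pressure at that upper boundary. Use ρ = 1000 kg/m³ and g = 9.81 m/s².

P ≈ 554 kPa

Pressure head at the aquifer top: ψ = h − z = 198.10 − 141.67 = 56.43 m.
P = ρgψ = 1000 × 9.81 × 56.43 = 553578 Pa ≈ 554 kPa.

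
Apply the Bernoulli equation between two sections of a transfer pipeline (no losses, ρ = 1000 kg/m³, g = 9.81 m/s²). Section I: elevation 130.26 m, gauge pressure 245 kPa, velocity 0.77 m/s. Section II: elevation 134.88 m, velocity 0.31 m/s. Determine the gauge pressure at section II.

P₂ ≈ 200 kPa

Pressure head at I: ψ₁ = P₁/(ρg) = 245×1000 / (1000 × 9.81) = 24.97 m.
Velocity heads: v₁²/2g = 0.77²/19.62 = 0.030 m; v₂²/2g = 0.31²/19.62 = 0.005 m.
Total head H = z₁ + ψ₁ + v₁²/2g = 130.26 + 24.97 + 0.030 = 155.26 m.
ψ₂ = H − z₂ − v₂²/2g = 155.26 − 134.88 − 0.005 = 20.37 m.
P₂ = ρgψ₂ = 1000 × 9.81 × 20.37 ≈ 200 kPa.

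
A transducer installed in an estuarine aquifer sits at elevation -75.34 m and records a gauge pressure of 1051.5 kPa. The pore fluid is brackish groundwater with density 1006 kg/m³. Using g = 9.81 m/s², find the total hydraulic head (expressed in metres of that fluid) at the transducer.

ψ = P/(ρg) = 1051.5×1000 / (1006 × 9.81) = 106.55 m.
h = z + ψ = -75.34 + 106.55 = 31.21 m.

h ≈ 31.21 m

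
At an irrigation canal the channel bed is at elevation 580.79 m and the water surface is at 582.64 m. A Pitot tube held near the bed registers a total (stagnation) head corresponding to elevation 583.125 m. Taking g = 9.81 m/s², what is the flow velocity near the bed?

Near the bed, under hydrostatic conditions, the piezometric head (z + ψ) equals the free-surface elevation, 582.64 m.
Velocity head = total − piezometric = 583.125 − 582.64 = 0.485 m.
v = √(2g·h_v) = √(2 × 9.81 × 0.485) = 3.08 m/s.

v ≈ 3.08 m/s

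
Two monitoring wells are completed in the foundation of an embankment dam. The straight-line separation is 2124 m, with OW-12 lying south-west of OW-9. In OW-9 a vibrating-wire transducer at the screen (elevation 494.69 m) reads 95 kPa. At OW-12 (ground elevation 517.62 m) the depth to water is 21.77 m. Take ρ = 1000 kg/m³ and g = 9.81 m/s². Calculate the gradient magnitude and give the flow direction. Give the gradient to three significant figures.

i ≈ 0.00401; groundwater flows toward the south-west

Pressure head at OW-9: ψ = P/(ρg) = 95×1000 / (1000 × 9.81) = 9.68 m.
Total head at OW-9: h = z + ψ = 494.69 + 9.68 = 504.37 m.
Total head at OW-12: h = 517.62 − 21.77 = 495.85 m.
Head difference: h(OW-9) − h(OW-12) = 504.37 − 495.85 = 8.52 m.
Hydraulic gradient: i = |Δh| / L = 8.52 / 2124 = 0.00401.
Flow is from higher to lower head: from OW-9 toward OW-12, i.e. toward the south-west.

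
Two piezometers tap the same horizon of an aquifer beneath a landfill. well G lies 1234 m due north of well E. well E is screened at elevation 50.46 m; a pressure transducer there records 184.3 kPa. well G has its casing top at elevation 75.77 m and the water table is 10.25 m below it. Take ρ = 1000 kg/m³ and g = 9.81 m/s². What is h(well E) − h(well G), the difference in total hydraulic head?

Pressure head at well E: ψ = P/(ρg) = 184.3×1000 / (1000 × 9.81) = 18.79 m.
Total head at well E: h = z + ψ = 50.46 + 18.79 = 69.25 m.
Total head at well G: h = 75.77 − 10.25 = 65.52 m.
Head difference: h(well E) − h(well G) = 69.25 − 65.52 = 3.73 m.

Δh ≈ 3.73 m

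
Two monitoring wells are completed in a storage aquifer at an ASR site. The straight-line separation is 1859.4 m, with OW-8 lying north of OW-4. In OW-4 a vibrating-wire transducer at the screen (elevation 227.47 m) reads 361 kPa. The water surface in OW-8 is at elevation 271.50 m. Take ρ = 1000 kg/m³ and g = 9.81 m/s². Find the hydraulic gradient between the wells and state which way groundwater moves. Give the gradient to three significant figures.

Pressure head at OW-4: ψ = P/(ρg) = 361×1000 / (1000 × 9.81) = 36.80 m.
Total head at OW-4: h = z + ψ = 227.47 + 36.80 = 264.27 m.
Total head at OW-8: h = 271.50 m (water level in the piezometer is the total head).
Head difference: h(OW-4) − h(OW-8) = 264.27 − 271.50 = -7.23 m.
Hydraulic gradient: i = |Δh| / L = 7.23 / 1859.4 = 0.00389.
Flow is from higher to lower head: from OW-8 toward OW-4, i.e. toward the south.

i ≈ 0.00389; groundwater flows toward the south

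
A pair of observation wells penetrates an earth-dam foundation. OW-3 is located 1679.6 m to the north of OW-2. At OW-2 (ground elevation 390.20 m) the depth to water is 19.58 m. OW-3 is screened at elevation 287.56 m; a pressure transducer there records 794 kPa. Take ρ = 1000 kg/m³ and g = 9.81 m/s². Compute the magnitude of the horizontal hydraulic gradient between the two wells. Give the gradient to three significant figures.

i ≈ 0.00126

Total head at OW-2: h = 390.20 − 19.58 = 370.62 m.
Pressure head at OW-3: ψ = P/(ρg) = 794×1000 / (1000 × 9.81) = 80.94 m.
Total head at OW-3: h = z + ψ = 287.56 + 80.94 = 368.50 m.
Head difference: h(OW-2) − h(OW-3) = 370.62 − 368.50 = 2.12 m.
Hydraulic gradient: i = |Δh| / L = 2.12 / 1679.6 = 0.00126.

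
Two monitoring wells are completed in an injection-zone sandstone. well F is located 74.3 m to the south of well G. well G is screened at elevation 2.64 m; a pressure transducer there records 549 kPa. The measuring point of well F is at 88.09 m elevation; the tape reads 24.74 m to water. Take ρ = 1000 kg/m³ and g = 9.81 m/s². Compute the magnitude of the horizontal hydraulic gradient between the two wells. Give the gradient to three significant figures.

i ≈ 0.0639

Pressure head at well G: ψ = P/(ρg) = 549×1000 / (1000 × 9.81) = 55.96 m.
Total head at well G: h = z + ψ = 2.64 + 55.96 = 58.60 m.
Total head at well F: h = 88.09 − 24.74 = 63.35 m.
Head difference: h(well G) − h(well F) = 58.60 − 63.35 = -4.75 m.
Hydraulic gradient: i = |Δh| / L = 4.75 / 74.3 = 0.0639.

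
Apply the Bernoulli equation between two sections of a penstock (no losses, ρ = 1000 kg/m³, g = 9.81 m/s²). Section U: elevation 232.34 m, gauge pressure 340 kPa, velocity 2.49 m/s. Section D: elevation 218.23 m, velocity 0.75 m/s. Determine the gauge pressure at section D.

Pressure head at U: ψ₁ = P₁/(ρg) = 340×1000 / (1000 × 9.81) = 34.66 m.
Velocity heads: v₁²/2g = 2.49²/19.62 = 0.316 m; v₂²/2g = 0.75²/19.62 = 0.029 m.
Total head H = z₁ + ψ₁ + v₁²/2g = 232.34 + 34.66 + 0.316 = 267.32 m.
ψ₂ = H − z₂ − v₂²/2g = 267.32 − 218.23 − 0.029 = 49.06 m.
P₂ = ρgψ₂ = 1000 × 9.81 × 49.06 ≈ 481 kPa.

P₂ ≈ 481 kPa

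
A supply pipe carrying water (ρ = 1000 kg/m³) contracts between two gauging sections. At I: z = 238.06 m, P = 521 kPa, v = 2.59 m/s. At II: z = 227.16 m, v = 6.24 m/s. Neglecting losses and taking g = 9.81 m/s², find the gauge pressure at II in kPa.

Pressure head at I: ψ₁ = P₁/(ρg) = 521×1000 / (1000 × 9.81) = 53.11 m.
Velocity heads: v₁²/2g = 2.59²/19.62 = 0.342 m; v₂²/2g = 6.24²/19.62 = 1.985 m.
Total head H = z₁ + ψ₁ + v₁²/2g = 238.06 + 53.11 + 0.342 = 291.51 m.
ψ₂ = H − z₂ − v₂²/2g = 291.51 − 227.16 − 1.985 = 62.36 m.
P₂ = ρgψ₂ = 1000 × 9.81 × 62.36 ≈ 612 kPa.

P₂ ≈ 612 kPa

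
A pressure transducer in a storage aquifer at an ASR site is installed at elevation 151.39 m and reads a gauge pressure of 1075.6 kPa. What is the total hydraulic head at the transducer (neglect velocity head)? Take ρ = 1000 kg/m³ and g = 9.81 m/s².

h ≈ 261.03 m

ψ = P/(ρg) = 1075.6×1000 / (1000 × 9.81) = 109.64 m.
h = z + ψ = 151.39 + 109.64 = 261.03 m.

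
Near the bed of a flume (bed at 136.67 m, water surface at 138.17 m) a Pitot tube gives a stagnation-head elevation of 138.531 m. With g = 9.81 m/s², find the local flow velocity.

v ≈ 2.66 m/s

Near the bed, under hydrostatic conditions, the piezometric head (z + ψ) equals the free-surface elevation, 138.17 m.
Velocity head = total − piezometric = 138.531 − 138.17 = 0.361 m.
v = √(2g·h_v) = √(2 × 9.81 × 0.361) = 2.66 m/s.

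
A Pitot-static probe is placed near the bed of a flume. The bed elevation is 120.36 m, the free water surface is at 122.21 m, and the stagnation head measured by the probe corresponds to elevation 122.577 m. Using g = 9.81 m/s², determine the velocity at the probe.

v ≈ 2.68 m/s

Near the bed, under hydrostatic conditions, the piezometric head (z + ψ) equals the free-surface elevation, 122.21 m.
Velocity head = total − piezometric = 122.577 − 122.21 = 0.367 m.
v = √(2g·h_v) = √(2 × 9.81 × 0.367) = 2.68 m/s.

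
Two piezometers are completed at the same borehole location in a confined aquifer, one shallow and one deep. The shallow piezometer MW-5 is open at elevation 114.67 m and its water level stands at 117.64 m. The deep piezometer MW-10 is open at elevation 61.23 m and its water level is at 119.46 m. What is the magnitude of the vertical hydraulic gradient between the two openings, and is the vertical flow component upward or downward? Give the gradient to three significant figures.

|i_v| ≈ 0.0341; vertical flow is upward

Total head at MW-5: h = 117.64 m (water level in the standpipe).
Total head at MW-10: h = 119.46 m.
Δh = h(MW-5) − h(MW-10) = 117.64 − 119.46 = -1.82 m.
Vertical separation Δz = 114.67 − 61.23 = 53.44 m.
|i_v| = |Δh| / Δz = 1.82 / 53.44 = 0.0341.
Head is higher in the deep piezometer, so vertical flow is upward (discharge condition).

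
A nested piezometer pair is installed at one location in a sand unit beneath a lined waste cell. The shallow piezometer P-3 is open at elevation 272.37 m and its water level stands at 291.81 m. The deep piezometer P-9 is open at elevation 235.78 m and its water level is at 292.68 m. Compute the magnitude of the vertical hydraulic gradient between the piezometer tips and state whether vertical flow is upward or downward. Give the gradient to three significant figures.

Total head at P-3: h = 291.81 m (water level in the standpipe).
Total head at P-9: h = 292.68 m.
Δh = h(P-3) − h(P-9) = 291.81 − 292.68 = -0.87 m.
Vertical separation Δz = 272.37 − 235.78 = 36.59 m.
|i_v| = |Δh| / Δz = 0.87 / 36.59 = 0.0238.
Head is higher in the deep piezometer, so vertical flow is upward (discharge condition).

|i_v| ≈ 0.0238; vertical flow is upward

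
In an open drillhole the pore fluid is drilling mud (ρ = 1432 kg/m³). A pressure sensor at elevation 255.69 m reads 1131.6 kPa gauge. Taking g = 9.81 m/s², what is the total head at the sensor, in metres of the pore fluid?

ψ = P/(ρg) = 1131.6×1000 / (1432 × 9.81) = 80.55 m.
h = z + ψ = 255.69 + 80.55 = 336.24 m.

h ≈ 336.24 m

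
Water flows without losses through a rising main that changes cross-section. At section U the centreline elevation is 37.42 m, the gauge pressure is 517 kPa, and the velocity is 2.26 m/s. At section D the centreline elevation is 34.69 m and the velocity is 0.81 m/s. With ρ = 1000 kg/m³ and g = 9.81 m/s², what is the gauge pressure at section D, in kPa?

Pressure head at U: ψ₁ = P₁/(ρg) = 517×1000 / (1000 × 9.81) = 52.70 m.
Velocity heads: v₁²/2g = 2.26²/19.62 = 0.260 m; v₂²/2g = 0.81²/19.62 = 0.033 m.
Total head H = z₁ + ψ₁ + v₁²/2g = 37.42 + 52.70 + 0.260 = 90.38 m.
ψ₂ = H − z₂ − v₂²/2g = 90.38 − 34.69 − 0.033 = 55.66 m.
P₂ = ρgψ₂ = 1000 × 9.81 × 55.66 ≈ 546 kPa.

P₂ ≈ 546 kPa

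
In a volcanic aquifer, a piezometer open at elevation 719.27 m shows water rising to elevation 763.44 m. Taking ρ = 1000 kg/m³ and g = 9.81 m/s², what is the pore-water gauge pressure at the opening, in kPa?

Pressure head ψ = h − z = 763.44 − 719.27 = 44.17 m.
P = ρgψ = 1000 × 9.81 × 44.17 = 433308 Pa ≈ 433 kPa.

P ≈ 433 kPa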